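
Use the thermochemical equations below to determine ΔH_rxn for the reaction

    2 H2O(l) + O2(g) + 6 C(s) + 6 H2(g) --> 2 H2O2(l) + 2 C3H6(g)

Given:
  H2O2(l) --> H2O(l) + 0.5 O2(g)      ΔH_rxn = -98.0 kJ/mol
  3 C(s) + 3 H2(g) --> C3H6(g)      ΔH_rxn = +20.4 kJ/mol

equation 1 reversed and × 2 (H2O2(l) must end up as a product; ×2 to match 2 H2O2(l) in the target): (-2)·(-98.0) = +196.0 kJ/mol
equation 2 × 2 (×2 to match 2 C3H6(g) in the target): (2)·(+20.4) = +40.8 kJ/mol
Combining the equations, ΔH_rxn = (+196.0) + (+40.8) = 236.8 kJ/mol

ΔH_rxn = 236.8 kJ/mol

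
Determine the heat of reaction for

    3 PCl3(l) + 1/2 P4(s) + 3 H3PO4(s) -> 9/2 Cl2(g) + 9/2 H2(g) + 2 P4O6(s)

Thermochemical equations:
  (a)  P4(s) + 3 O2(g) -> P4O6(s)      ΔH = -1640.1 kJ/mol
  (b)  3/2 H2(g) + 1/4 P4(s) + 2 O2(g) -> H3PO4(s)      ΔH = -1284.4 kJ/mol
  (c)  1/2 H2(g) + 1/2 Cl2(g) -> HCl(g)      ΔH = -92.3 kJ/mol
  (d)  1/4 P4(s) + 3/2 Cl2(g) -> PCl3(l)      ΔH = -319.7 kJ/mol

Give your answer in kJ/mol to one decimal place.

(a) × 2 (×2 to match 2 P4O6(s) in the target): (2)·(-1640.1) = -3280.2 kJ/mol
(b) reversed and × 3 (H3PO4(s) must end up as a reactant; scale by 3 for the 3 H3PO4(s)): (-3)·(-1284.4) = +3853.2 kJ/mol
(c): not needed (HCl(g) appears nowhere else).
(d) reversed and × 3 (PCl3(l) must end up as a reactant; ×3 to match 3 PCl3(l) in the target): (-3)·(-319.7) = +959.1 kJ/mol
By Hess's law, ΔH = (2)·(-1640.1) + (-3)·(-1284.4) + (-3)·(-319.7) = 1532.1 kJ/mol

ΔH = 1532.1 kJ/mol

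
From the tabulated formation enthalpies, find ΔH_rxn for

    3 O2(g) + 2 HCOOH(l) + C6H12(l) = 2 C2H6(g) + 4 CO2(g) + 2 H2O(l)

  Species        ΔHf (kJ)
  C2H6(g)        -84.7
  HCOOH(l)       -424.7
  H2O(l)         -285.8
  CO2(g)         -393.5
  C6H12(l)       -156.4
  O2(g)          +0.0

Products: 2·(-84.7) + 4·(-393.5) + 2·(-285.8) = -2315.0
Reactants: 3·(+0.0) + 2·(-424.7) + 1·(-156.4) = -1005.8
ΔH_rxn = (-2315.0) − (-1005.8) = -1309.2 kJ

ΔH_rxn = -1309.2 kJ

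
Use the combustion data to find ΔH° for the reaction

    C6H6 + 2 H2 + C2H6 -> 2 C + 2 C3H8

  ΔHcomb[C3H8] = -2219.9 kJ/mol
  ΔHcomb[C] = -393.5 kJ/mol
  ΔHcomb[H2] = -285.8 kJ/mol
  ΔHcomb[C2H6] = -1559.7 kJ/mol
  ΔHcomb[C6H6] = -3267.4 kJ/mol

ΔH° = -171.9 kJ/mol

Using ΔH = Σ nΔHc°(reactants) − Σ nΔHc°(products):
= [1·(-3267.4) + 2·(-285.8) + 1·(-1559.7)] − [2·(-393.5) + 2·(-2219.9)]
= -171.9 kJ/mol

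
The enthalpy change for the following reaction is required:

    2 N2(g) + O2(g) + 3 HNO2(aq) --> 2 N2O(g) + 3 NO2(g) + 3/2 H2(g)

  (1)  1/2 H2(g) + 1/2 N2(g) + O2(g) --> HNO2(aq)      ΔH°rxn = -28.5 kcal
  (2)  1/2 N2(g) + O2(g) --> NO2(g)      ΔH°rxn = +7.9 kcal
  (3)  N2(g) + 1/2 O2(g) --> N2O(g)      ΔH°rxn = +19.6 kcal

(1) reversed and × 3: (-3)·(-28.5) = +85.5 kcal
(2) × 3: (3)·(+7.9) = +23.7 kcal
(3) × 2: (2)·(+19.6) = +39.2 kcal
ΔH°rxn = (+85.5) + (+23.7) + (+39.2) = 148.4 kcal

ΔH°rxn = 148.4 kcal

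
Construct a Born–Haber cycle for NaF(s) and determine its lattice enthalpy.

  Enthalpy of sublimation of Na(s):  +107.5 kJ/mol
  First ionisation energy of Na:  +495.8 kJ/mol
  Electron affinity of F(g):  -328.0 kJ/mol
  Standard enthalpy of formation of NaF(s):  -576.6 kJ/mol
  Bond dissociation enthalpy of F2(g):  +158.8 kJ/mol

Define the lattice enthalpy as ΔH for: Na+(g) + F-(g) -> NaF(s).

U = -931.3 kJ/mol

ΔHf° = 1·ΔHsub + 1·(ΣIE) + 1/2·D(F2) + 1·EA + U
-576.6 = 1·(+107.5) + 1·(+495.8) + 1/2·(+158.8) + 1·(-328.0) + U
U = -576.6 − (+354.7) = -931.3 kJ/mol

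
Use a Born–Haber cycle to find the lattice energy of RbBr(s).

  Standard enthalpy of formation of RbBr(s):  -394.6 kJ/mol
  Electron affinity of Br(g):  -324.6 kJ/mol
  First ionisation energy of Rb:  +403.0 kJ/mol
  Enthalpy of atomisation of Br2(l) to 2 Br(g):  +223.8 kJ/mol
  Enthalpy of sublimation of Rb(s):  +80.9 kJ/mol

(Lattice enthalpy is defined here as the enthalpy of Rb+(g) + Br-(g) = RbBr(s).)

ΔHf° = 1·ΔHsub + 1·(ΣIE) + 1/2·D(Br2) + 1·EA + U
-394.6 = 1·(+80.9) + 1·(+403.0) + 1/2·(+223.8) + 1·(-324.6) + U
U = -394.6 − (+271.2) = -665.8 kJ/mol

U = -665.8 kJ/mol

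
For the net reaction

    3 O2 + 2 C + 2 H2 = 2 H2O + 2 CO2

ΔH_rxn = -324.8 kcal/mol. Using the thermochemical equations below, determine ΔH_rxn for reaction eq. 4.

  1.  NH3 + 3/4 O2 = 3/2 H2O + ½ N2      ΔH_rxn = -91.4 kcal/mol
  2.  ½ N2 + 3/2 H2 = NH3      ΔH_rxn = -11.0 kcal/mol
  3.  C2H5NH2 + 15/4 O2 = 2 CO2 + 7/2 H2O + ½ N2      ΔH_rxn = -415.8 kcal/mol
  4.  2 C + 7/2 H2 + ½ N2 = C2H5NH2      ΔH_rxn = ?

ΔH_rxn = -11.4 kcal/mol

eq. 1 reversed: +91.4 kcal/mol
eq. 2 reversed: +11.0 kcal/mol
eq. 3 as written: -415.8 kcal/mol
eq. 4 as written: contributes x
-324.8 = (+91.4) + (+11.0) + (-415.8) + x
x = (-324.8 − (-313.4)) / (1) = -11.4 kcal/mol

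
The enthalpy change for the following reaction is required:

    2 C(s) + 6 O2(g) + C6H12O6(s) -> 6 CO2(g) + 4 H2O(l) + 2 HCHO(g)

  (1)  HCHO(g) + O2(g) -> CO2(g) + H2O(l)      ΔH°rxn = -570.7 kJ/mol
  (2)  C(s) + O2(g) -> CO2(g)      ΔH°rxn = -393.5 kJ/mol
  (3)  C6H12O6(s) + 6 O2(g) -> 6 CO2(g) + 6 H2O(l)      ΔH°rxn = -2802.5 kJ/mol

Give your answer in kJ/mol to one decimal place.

ΔH°rxn = -2448.1 kJ/mol

(1) reversed and × 2 (reverse to put HCHO(g) on the product side; scale by 2 for the 2 HCHO(g)): (-2)·(-570.7) = +1141.4 kJ/mol
(2) × 2 (scale by 2 for the 2 C(s)): (2)·(-393.5) = -787.0 kJ/mol
(3) as written (C6H12O6(s) already on the reactant side): -2802.5 kJ/mol
Combining the equations, ΔH°rxn = (-2)·(-570.7) + (2)·(-393.5) + (1)·(-2802.5) = -2448.1 kJ/mol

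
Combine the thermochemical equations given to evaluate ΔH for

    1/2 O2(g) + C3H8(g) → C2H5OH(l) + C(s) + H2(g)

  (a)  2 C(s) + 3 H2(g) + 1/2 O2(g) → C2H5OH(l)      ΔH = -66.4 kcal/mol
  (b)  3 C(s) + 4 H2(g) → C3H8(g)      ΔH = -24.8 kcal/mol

ΔH = -41.6 kcal/mol

(a) as written (C2H5OH(l) already on the product side): -66.4 kcal/mol
(b) reversed (C3H8(g) must end up as a reactant): +24.8 kcal/mol
ΔH = (-66.4) + (+24.8) = -41.6 kcal/mol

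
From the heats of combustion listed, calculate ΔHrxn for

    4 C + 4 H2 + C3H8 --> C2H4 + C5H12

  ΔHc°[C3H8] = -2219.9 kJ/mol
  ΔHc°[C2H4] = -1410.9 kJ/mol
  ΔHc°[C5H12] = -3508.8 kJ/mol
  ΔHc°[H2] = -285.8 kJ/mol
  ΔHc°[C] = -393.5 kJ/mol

With combustion enthalpies, reactants minus products:
= [4·(-393.5) + 4·(-285.8) + 1·(-2219.9)] − [1·(-1410.9) + 1·(-3508.8)]
= -17.4 kJ/mol

ΔHrxn = -17.4 kJ/mol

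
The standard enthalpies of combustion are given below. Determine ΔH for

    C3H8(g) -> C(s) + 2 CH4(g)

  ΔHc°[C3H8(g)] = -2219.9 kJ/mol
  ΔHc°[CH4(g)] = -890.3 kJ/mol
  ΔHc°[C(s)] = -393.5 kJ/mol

ΔH = -45.8 kJ/mol

Using ΔH = Σ nΔHc°(reactants) − Σ nΔHc°(products):
= [1·(-2219.9)] − [1·(-393.5) + 2·(-890.3)]
= -45.8 kJ/mol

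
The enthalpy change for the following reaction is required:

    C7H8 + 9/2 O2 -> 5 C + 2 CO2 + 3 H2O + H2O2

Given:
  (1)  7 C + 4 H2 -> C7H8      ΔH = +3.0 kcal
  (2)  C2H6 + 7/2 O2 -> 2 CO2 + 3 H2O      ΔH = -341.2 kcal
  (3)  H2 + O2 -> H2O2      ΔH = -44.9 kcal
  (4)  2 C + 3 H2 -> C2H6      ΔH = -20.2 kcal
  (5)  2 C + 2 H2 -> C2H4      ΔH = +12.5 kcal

(1) reversed: -3.0 kcal
(2) as written: -341.2 kcal
(3) as written: -44.9 kcal
(4) as written: -20.2 kcal
(5): not needed.
ΔH = (-3.0) + (-341.2) + (-44.9) + (-20.2) = -409.3 kcal

ΔH = -409.3 kcal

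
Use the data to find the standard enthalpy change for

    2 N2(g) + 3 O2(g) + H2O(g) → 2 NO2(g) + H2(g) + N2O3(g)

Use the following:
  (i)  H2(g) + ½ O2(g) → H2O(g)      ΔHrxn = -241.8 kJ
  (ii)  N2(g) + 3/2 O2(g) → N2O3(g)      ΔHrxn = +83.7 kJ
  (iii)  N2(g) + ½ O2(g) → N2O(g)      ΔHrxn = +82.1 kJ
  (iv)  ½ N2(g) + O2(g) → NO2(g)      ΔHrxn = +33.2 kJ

ΔHrxn = 391.9 kJ

(i) reversed: +241.8 kJ
(ii) as written: +83.7 kJ
(iii): not needed.
(iv) × 2: (2)·(+33.2) = +66.4 kJ
Combining the equations, ΔHrxn = (+241.8) + (+83.7) + (+66.4) = 391.9 kJ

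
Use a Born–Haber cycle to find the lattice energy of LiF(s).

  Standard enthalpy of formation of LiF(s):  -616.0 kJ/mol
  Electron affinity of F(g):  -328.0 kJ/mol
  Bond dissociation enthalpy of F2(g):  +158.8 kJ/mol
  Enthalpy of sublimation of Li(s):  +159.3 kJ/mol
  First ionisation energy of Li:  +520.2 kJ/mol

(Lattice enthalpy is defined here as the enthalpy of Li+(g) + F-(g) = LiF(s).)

ΔHf° = 1·ΔHsub + 1·(ΣIE) + 1/2·D(F2) + 1·EA + U
-616.0 = 1·(+159.3) + 1·(+520.2) + 1/2·(+158.8) + 1·(-328.0) + U
U = -616.0 − (+430.9) = -1046.9 kJ/mol

U = -1046.9 kJ/mol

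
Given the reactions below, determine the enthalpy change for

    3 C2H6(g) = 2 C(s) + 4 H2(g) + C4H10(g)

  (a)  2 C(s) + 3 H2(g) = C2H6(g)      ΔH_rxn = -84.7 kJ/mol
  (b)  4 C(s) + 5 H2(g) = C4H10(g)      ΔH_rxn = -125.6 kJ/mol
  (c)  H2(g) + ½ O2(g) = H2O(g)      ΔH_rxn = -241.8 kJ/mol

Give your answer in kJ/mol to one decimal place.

ΔH_rxn = 128.5 kJ/mol

(a) reversed and × 3 (reverse to put C2H6(g) on the reactant side; scale by 3 for the 3 C2H6(g)): (-3)·(-84.7) = +254.1 kJ/mol
(b) as written (C4H10(g) already on the product side): -125.6 kJ/mol
(c): not needed (O2(g) appears nowhere else).
ΔH_rxn = (+254.1) + (-125.6) = 128.5 kJ/mol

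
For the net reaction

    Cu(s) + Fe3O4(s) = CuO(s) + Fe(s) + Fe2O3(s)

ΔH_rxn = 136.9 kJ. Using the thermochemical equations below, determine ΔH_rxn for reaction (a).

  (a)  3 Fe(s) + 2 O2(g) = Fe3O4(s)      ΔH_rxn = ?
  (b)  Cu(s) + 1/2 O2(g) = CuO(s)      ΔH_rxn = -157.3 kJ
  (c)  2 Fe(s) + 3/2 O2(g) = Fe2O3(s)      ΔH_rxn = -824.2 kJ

(a) reversed (Fe3O4(s) must end up as a reactant): contributes −x
(b) as written (CuO(s) already on the product side): -157.3 kJ
(c) as written (Fe2O3(s) already on the product side): -824.2 kJ
+136.9 = (-157.3) + (-824.2) − x
x = (+136.9 − (-981.5)) / (-1) = -1118.4 kJ

ΔH_rxn = -1118.4 kJ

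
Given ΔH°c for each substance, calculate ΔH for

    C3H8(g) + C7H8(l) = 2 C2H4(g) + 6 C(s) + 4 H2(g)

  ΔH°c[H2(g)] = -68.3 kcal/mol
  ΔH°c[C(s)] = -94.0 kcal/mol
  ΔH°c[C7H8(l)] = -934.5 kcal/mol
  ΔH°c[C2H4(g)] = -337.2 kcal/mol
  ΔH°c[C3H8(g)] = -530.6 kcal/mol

Using ΔH = Σ nΔHc°(reactants) − Σ nΔHc°(products):
= [1·(-530.6) + 1·(-934.5)] − [2·(-337.2) + 6·(-94.0) + 4·(-68.3)]
= 46.5 kcal/mol

ΔH = 46.5 kcal/mol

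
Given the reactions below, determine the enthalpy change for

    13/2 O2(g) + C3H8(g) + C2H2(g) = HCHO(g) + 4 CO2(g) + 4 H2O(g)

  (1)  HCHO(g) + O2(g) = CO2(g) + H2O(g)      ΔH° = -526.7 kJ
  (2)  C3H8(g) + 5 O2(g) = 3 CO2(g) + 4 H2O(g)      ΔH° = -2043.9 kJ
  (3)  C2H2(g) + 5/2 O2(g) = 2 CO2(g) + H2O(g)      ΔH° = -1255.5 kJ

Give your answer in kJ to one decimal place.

(1) reversed: +526.7 kJ
(2) as written: -2043.9 kJ
(3) as written: -1255.5 kJ
ΔH° = (+526.7) + (-2043.9) + (-1255.5) = -2772.7 kJ

ΔH° = -2772.7 kJ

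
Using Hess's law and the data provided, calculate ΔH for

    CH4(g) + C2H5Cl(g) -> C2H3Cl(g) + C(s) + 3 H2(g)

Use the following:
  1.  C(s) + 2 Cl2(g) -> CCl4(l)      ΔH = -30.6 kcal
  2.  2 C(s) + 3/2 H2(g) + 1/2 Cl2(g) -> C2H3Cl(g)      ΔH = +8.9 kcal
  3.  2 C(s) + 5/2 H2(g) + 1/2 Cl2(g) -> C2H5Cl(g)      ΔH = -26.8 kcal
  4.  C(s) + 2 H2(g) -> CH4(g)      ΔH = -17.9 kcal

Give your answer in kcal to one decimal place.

eq. 1: not needed.
eq. 2 as written: +8.9 kcal
eq. 3 reversed: +26.8 kcal
eq. 4 reversed: +17.9 kcal
ΔH = (1)·(+8.9) + (-1)·(-26.8) + (-1)·(-17.9) = 53.6 kcal

ΔH = 53.6 kcal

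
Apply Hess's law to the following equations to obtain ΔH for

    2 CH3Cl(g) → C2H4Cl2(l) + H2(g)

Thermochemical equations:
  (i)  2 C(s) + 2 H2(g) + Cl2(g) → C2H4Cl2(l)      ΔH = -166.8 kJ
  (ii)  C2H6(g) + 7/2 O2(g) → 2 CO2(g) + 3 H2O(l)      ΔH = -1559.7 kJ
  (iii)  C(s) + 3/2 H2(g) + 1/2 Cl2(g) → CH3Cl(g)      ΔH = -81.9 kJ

(i) as written (C2H4Cl2(l) already on the product side): -166.8 kJ
(ii): not needed (H2O(l) appears nowhere else).
(iii) reversed and × 2 (CH3Cl(g) must end up as a reactant; ×2 to match 2 CH3Cl(g) in the target): (-2)·(-81.9) = +163.8 kJ
By Hess's law, ΔH = (1)·(-166.8) + (-2)·(-81.9) = -3.0 kJ

ΔH = -3.0 kJ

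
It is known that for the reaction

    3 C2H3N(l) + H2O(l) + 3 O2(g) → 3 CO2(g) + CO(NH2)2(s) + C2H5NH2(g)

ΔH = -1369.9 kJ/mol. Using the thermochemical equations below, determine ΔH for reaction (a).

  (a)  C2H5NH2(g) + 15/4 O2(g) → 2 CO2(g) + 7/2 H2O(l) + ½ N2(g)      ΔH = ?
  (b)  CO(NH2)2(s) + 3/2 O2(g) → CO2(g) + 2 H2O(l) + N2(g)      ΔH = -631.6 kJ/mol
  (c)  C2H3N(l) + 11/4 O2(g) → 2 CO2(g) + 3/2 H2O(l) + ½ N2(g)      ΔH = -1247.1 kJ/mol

ΔH = -1739.8 kJ/mol

(a) reversed: contributes −x
(b) reversed: +631.6 kJ/mol
(c) × 3: (3)·(-1247.1) = -3741.3 kJ/mol
-1369.9 = (+631.6) + (-3741.3) − x
x = (-1369.9 − (-3109.7)) / (-1) = -1739.8 kJ/mol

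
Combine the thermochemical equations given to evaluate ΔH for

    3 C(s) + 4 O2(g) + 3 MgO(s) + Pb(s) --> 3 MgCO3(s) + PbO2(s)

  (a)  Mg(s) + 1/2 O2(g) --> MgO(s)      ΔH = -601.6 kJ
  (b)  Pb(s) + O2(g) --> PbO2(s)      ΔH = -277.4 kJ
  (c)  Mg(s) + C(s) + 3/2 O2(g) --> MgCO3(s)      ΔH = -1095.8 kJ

ΔH = -1760.0 kJ

(a) reversed and × 3 (reverse to put MgO(s) on the reactant side; scale by 3 for the 3 MgO(s)): (-3)·(-601.6) = +1804.8 kJ
(b) as written (PbO2(s) already on the product side): -277.4 kJ
(c) × 3 (scale by 3 for the 3 MgCO3(s)): (3)·(-1095.8) = -3287.4 kJ
By Hess's law, ΔH = (+1804.8) + (-277.4) + (-3287.4) = -1760.0 kJ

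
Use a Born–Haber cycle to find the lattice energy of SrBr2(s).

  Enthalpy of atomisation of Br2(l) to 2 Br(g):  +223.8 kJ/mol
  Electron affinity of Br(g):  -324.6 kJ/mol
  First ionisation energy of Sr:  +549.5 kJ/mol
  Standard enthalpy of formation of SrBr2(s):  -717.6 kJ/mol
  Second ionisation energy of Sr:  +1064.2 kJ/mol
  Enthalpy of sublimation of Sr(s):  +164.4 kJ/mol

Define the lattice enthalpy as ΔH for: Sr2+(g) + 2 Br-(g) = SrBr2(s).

U = -2070.3 kJ/mol

ΔHf° = 1·ΔHsub + 1·(ΣIE) + 1·D(Br2) + 2·EA + U
-717.6 = 1·(+164.4) + 1·(+1613.7) + 1·(+223.8) + 2·(-324.6) + U
U = -717.6 − (+1352.7) = -2070.3 kJ/mol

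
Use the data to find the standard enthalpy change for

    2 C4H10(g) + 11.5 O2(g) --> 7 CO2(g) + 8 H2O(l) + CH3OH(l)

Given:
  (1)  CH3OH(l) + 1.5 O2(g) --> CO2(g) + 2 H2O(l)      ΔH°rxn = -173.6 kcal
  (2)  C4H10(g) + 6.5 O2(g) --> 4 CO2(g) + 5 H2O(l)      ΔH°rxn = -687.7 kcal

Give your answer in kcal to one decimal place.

(1) reversed (reverse to put CH3OH(l) on the product side): +173.6 kcal
(2) × 2 (×2 to match 2 C4H10(g) in the target): (2)·(-687.7) = -1375.4 kcal
ΔH°rxn = (+173.6) + (-1375.4) = -1201.8 kcal

ΔH°rxn = -1201.8 kcal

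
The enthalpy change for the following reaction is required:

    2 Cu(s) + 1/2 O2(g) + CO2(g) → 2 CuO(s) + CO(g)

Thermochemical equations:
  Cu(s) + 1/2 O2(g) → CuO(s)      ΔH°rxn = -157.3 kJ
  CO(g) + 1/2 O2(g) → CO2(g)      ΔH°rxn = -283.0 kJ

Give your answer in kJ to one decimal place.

ΔH°rxn = -31.6 kJ

equation 1 × 2: (2)·(-157.3) = -314.6 kJ
equation 2 reversed: +283.0 kJ
ΔH°rxn = (-314.6) + (+283.0) = -31.6 kJ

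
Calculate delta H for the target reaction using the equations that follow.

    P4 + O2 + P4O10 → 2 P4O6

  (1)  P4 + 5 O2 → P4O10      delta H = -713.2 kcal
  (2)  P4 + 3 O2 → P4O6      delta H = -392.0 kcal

delta H = -70.8 kcal

(1) reversed: +713.2 kcal
(2) × 2: (2)·(-392.0) = -784.0 kcal
Combining the equations, delta H = (+713.2) + (-784.0) = -70.8 kcal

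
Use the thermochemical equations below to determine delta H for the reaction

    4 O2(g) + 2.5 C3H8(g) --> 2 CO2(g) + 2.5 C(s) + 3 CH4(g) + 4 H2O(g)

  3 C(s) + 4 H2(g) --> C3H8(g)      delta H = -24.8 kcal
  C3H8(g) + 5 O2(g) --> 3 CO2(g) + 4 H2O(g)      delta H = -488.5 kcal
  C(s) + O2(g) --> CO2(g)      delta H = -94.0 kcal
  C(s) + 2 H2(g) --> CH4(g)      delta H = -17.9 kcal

equation 1 reversed and × 3/2: (-3/2)·(-24.8) = +37.2 kcal
equation 2 as written (H2O(g) already on the product side): -488.5 kcal
equation 3 reversed: +94.0 kcal
equation 4 × 3 (×3 to match 3 CH4(g) in the target): (3)·(-17.9) = -53.7 kcal
Combining the equations, delta H = (+37.2) + (-488.5) + (+94.0) + (-53.7) = -411.0 kcal

delta H = -411.0 kcal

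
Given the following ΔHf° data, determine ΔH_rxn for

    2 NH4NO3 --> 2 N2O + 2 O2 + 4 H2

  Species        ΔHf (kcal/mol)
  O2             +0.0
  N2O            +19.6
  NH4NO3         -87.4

ΔH°rxn = Σ nΔHf°(products) − Σ nΔHf°(reactants).
Products: 2·(+19.6) + 2·(+0.0) + 4·(+0.0) = +39.2
Reactants: 2·(-87.4) = -174.8
ΔH_rxn = (+39.2) − (-174.8) = 214.0 kcal/mol

ΔH_rxn = 214.0 kcal/mol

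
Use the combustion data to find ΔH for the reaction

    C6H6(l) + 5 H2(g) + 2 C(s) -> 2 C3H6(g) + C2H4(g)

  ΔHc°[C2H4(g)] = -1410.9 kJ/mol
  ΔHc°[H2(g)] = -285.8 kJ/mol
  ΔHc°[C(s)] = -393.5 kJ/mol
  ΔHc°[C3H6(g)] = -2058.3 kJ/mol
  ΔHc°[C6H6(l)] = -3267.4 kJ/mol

Using ΔH = Σ nΔHc°(reactants) − Σ nΔHc°(products):
= [1·(-3267.4) + 5·(-285.8) + 2·(-393.5)] − [2·(-2058.3) + 1·(-1410.9)]
= 44.1 kJ/mol

ΔH = 44.1 kJ/mol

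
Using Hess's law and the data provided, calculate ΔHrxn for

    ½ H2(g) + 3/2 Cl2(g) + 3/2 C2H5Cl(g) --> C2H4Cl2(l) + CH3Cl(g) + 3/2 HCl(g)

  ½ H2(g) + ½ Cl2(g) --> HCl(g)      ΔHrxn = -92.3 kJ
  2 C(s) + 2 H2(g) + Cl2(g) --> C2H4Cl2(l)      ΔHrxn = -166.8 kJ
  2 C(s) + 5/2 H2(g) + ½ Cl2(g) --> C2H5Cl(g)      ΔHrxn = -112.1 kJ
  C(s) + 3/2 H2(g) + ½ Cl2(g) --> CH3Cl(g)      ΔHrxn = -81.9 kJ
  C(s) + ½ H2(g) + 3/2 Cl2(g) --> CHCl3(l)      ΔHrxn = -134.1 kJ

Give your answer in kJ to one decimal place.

equation 1 × 3/2: (3/2)·(-92.3) = -138.45 kJ
equation 2 as written: -166.8 kJ
equation 3 reversed and × 3/2: (-3/2)·(-112.1) = +168.15 kJ
equation 4 as written: -81.9 kJ
equation 5: not needed.
ΔHrxn = (3/2)·(-92.3) + (1)·(-166.8) + (-3/2)·(-112.1) + (1)·(-81.9) = -219.0 kJ

ΔHrxn = -219.0 kJ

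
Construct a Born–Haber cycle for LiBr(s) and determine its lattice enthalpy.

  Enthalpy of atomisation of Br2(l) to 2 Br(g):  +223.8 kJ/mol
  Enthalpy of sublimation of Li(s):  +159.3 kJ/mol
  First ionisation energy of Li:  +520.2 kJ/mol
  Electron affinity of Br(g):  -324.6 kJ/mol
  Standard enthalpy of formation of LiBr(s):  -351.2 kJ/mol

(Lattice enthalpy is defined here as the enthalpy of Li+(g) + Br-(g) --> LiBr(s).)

U = -818.0 kJ/mol

ΔHf° = 1·ΔHsub + 1·(ΣIE) + 1/2·D(Br2) + 1·EA + U
-351.2 = 1·(+159.3) + 1·(+520.2) + 1/2·(+223.8) + 1·(-324.6) + U
U = -351.2 − (+466.8) = -818.0 kJ/mol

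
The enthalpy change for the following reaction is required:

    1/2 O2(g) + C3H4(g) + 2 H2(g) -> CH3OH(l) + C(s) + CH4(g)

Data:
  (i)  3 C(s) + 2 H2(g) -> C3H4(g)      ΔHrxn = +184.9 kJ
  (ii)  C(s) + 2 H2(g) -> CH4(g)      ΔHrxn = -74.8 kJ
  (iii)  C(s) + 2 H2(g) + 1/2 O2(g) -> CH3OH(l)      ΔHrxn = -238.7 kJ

ΔHrxn = -498.4 kJ

(i) reversed (C3H4(g) must end up as a reactant): -184.9 kJ
(ii) as written (CH4(g) already on the product side): -74.8 kJ
(iii) as written (CH3OH(l) already on the product side): -238.7 kJ
ΔHrxn = (-1)·(+184.9) + (1)·(-74.8) + (1)·(-238.7) = -498.4 kJ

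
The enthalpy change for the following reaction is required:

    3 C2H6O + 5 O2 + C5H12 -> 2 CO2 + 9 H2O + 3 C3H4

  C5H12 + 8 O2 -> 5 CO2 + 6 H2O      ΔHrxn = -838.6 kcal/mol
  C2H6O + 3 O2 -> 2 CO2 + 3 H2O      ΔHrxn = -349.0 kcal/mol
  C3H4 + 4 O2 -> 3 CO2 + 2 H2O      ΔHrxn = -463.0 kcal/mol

ΔHrxn = -496.6 kcal/mol

equation 1 as written (C5H12 already on the reactant side): -838.6 kcal/mol
equation 2 × 3 (×3 to match 3 C2H6O in the target): (3)·(-349.0) = -1047.0 kcal/mol
equation 3 reversed and × 3 (reverse to put C3H4 on the product side; scale by 3 for the 3 C3H4): (-3)·(-463.0) = +1389.0 kcal/mol
ΔHrxn = (-838.6) + (-1047.0) + (+1389.0) = -496.6 kcal/mol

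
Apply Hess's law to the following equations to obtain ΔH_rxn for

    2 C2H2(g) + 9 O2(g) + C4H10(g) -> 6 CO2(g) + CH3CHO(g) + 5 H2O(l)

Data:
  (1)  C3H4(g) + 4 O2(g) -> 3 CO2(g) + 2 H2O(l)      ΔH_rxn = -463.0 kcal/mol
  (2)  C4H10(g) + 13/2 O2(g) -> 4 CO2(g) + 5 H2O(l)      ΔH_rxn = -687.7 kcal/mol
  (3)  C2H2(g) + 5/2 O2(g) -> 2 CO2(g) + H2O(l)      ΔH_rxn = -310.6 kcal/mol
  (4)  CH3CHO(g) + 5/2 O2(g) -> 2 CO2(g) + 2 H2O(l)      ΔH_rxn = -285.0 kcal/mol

ΔH_rxn = -1023.9 kcal/mol

(1): not needed.
(2) as written: -687.7 kcal/mol
(3) × 2: (2)·(-310.6) = -621.2 kcal/mol
(4) reversed: +285.0 kcal/mol
ΔH_rxn = (-687.7) + (-621.2) + (+285.0) = -1023.9 kcal/mol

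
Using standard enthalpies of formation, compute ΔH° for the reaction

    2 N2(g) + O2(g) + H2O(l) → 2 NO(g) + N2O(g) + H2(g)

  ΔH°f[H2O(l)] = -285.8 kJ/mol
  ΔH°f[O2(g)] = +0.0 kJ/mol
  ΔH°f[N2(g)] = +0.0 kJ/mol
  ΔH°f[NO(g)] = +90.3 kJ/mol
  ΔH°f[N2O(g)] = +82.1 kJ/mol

ΔH° = 548.5 kJ/mol

ΔH°rxn = Σ nΔHf°(products) − Σ nΔHf°(reactants).
Products: 2·(+90.3) + 1·(+82.1) + 1·(+0.0) = +262.7
Reactants: 2·(+0.0) + 1·(+0.0) + 1·(-285.8) = -285.8
ΔH° = (+262.7) − (-285.8) = 548.5 kJ/mol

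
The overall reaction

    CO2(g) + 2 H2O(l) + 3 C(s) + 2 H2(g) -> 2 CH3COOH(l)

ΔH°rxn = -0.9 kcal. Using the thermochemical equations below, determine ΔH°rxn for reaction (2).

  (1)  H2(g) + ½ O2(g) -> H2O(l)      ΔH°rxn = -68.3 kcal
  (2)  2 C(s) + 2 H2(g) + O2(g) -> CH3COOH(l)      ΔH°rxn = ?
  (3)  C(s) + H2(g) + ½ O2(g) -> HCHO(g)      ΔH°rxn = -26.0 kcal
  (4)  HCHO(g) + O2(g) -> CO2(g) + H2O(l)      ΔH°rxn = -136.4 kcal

(1) reversed: +68.3 kcal
(2) × 2 (scale by 2 for the 2 CH3COOH(l)): contributes 2·x
(3) reversed: +26.0 kcal
(4) reversed (CO2(g) must end up as a reactant): +136.4 kcal
-0.9 = (+68.3) + (+26.0) + (+136.4) + 2·x
x = (-0.9 − (+230.7)) / (2) = -115.8 kcal

ΔH°rxn = -115.8 kcal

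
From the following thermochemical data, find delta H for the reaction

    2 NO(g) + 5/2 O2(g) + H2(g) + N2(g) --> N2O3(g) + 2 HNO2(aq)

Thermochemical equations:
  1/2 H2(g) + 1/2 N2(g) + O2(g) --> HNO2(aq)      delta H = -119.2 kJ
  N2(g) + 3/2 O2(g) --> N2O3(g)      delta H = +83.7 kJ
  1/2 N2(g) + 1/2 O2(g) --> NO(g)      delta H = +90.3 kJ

equation 1 × 2 (×2 to match 2 HNO2(aq) in the target): (2)·(-119.2) = -238.4 kJ
equation 2 as written (N2O3(g) already on the product side): +83.7 kJ
equation 3 reversed and × 2 (reverse to put NO(g) on the reactant side; scale by 2 for the 2 NO(g)): (-2)·(+90.3) = -180.6 kJ
delta H = (-238.4) + (+83.7) + (-180.6) = -335.3 kJ

delta H = -335.3 kJ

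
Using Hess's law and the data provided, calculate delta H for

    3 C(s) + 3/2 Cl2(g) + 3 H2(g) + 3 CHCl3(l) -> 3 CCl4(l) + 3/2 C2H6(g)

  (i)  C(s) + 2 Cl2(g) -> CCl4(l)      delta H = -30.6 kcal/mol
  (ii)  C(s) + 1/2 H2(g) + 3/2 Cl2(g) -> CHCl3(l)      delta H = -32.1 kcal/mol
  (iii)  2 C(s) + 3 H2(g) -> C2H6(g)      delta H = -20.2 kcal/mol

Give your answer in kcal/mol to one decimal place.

(i) × 3: (3)·(-30.6) = -91.8 kcal/mol
(ii) reversed and × 3: (-3)·(-32.1) = +96.3 kcal/mol
(iii) × 3/2: (3/2)·(-20.2) = -30.3 kcal/mol
delta H = (-91.8) + (+96.3) + (-30.3) = -25.8 kcal/mol

delta H = -25.8 kcal/mol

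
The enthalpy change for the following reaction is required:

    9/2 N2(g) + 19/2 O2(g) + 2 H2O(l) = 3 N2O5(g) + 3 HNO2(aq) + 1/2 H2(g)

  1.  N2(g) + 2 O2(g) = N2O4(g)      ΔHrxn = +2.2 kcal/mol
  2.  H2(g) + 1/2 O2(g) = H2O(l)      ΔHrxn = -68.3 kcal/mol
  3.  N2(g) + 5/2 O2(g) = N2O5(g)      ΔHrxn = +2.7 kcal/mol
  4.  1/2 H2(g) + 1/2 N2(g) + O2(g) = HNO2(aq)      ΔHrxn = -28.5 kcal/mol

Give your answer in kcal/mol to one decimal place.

ΔHrxn = 59.2 kcal/mol

eq. 1: not needed (N2O4(g) appears nowhere else).
eq. 2 reversed and × 2 (reverse to put H2O(l) on the reactant side; ×2 to match 2 H2O(l) in the target): (-2)·(-68.3) = +136.6 kcal/mol
eq. 3 × 3 (scale by 3 for the 3 N2O5(g)): (3)·(+2.7) = +8.1 kcal/mol
eq. 4 × 3 (scale by 3 for the 3 HNO2(aq)): (3)·(-28.5) = -85.5 kcal/mol
Since enthalpy is a state function, ΔHrxn = (+136.6) + (+8.1) + (-85.5) = 59.2 kcal/mol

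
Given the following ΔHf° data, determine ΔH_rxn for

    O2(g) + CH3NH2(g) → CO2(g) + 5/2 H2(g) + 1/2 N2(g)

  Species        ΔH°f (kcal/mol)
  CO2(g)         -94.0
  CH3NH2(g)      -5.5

Products: 1·(-94.0) + 5/2·(+0.0) + 1/2·(+0.0) = -94.0
Reactants: 1·(+0.0) + 1·(-5.5) = -5.5
ΔH_rxn = (-94.0) − (-5.5) = -88.5 kcal/mol

ΔH_rxn = -88.5 kcal/mol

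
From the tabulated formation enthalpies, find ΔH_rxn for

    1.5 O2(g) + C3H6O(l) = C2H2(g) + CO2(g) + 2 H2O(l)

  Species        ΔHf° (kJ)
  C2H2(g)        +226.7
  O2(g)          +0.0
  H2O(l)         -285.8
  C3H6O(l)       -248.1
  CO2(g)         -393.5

Products: 1·(+226.7) + 1·(-393.5) + 2·(-285.8) = -738.4
Reactants: 3/2·(+0.0) + 1·(-248.1) = -248.1
ΔH_rxn = (-738.4) − (-248.1) = -490.3 kJ

ΔH_rxn = -490.3 kJ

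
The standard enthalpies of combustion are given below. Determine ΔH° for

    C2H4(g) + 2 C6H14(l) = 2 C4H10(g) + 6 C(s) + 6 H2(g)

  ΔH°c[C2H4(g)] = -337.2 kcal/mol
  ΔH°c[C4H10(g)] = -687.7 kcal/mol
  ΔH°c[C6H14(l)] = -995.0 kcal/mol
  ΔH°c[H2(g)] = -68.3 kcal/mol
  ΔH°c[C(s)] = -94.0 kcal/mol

ΔH° = 22.0 kcal/mol

With combustion enthalpies, reactants minus products:
= [1·(-337.2) + 2·(-995.0)] − [2·(-687.7) + 6·(-94.0) + 6·(-68.3)]
= 22.0 kcal/mol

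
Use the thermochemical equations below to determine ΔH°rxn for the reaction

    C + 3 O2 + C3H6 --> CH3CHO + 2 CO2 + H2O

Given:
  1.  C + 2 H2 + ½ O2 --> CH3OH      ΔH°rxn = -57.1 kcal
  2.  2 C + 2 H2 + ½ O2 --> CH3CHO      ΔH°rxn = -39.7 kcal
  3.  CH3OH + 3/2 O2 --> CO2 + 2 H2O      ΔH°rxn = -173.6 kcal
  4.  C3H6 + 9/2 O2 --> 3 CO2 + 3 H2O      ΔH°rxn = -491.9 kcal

eq. 1 reversed: +57.1 kcal
eq. 2 as written: -39.7 kcal
eq. 3 reversed: +173.6 kcal
eq. 4 as written: -491.9 kcal
Combining the equations, ΔH°rxn = (+57.1) + (-39.7) + (+173.6) + (-491.9) = -300.9 kcal

ΔH°rxn = -300.9 kcal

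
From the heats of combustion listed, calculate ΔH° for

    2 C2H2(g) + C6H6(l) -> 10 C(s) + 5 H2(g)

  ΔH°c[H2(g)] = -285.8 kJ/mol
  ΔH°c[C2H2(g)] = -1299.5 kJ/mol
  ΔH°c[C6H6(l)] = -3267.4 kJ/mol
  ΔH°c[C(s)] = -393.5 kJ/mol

ΔH° = -502.4 kJ/mol

Using ΔH = Σ nΔHc°(reactants) − Σ nΔHc°(products):
= [2·(-1299.5) + 1·(-3267.4)] − [10·(-393.5) + 5·(-285.8)]
= -502.4 kJ/mol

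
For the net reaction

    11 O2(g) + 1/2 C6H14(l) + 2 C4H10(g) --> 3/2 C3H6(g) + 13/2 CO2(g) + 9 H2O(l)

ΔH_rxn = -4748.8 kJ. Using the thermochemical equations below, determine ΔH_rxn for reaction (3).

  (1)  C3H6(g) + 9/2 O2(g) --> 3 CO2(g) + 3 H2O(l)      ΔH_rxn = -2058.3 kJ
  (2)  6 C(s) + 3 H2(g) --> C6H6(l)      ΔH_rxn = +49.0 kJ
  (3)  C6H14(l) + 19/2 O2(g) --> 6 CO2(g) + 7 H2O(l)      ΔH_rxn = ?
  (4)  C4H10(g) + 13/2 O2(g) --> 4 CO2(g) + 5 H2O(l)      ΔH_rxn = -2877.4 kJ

(1) reversed and × 3/2: (-3/2)·(-2058.3) = +3087.45 kJ
(2): not needed.
(3) × 1/2: contributes 1/2·x
(4) × 2: (2)·(-2877.4) = -5754.8 kJ
-4748.8 = (+3087.45) + (-5754.8) + 1/2·x
x = (-4748.8 − (-2667.35)) / (1/2) = -4162.9 kJ

ΔH_rxn = -4162.9 kJ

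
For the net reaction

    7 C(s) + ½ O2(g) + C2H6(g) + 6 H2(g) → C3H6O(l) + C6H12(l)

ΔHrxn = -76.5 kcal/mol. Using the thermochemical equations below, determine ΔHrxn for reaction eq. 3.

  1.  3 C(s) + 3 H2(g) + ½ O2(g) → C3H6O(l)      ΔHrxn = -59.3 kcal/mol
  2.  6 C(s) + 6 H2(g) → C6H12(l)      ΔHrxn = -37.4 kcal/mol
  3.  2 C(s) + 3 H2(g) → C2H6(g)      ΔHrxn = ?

ΔHrxn = -20.2 kcal/mol

eq. 1 as written: -59.3 kcal/mol
eq. 2 as written: -37.4 kcal/mol
eq. 3 reversed: contributes −x
-76.5 = (-59.3) + (-37.4) − x
x = (-76.5 − (-96.7)) / (-1) = -20.2 kcal/mol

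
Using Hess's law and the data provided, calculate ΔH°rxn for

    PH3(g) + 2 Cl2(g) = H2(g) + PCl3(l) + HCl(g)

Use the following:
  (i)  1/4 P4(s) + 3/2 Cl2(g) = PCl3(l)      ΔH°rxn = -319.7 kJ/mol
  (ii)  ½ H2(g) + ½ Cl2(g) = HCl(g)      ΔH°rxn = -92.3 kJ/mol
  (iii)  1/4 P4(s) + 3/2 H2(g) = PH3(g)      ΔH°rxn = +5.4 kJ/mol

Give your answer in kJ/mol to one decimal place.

(i) as written: -319.7 kJ/mol
(ii) as written: -92.3 kJ/mol
(iii) reversed: -5.4 kJ/mol
ΔH°rxn = (-319.7) + (-92.3) + (-5.4) = -417.4 kJ/mol

ΔH°rxn = -417.4 kJ/mol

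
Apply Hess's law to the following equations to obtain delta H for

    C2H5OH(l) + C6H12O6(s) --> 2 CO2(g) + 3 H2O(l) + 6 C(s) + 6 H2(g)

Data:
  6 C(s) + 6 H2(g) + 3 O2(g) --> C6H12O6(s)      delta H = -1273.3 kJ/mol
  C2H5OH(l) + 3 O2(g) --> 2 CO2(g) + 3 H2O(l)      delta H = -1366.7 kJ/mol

equation 1 reversed (reverse to put C6H12O6(s) on the reactant side): +1273.3 kJ/mol
equation 2 as written (C2H5OH(l) already on the reactant side): -1366.7 kJ/mol
Since enthalpy is a state function, delta H = (-1)·(-1273.3) + (1)·(-1366.7) = -93.4 kJ/mol

delta H = -93.4 kJ/mol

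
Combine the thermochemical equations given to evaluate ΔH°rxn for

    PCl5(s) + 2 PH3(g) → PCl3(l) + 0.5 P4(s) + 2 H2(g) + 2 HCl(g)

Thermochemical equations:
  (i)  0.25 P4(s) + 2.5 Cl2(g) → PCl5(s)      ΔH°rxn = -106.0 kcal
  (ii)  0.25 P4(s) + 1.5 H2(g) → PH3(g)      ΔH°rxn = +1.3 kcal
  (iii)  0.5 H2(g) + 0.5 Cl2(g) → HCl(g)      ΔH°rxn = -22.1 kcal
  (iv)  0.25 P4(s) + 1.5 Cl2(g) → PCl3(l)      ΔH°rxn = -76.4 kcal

ΔH°rxn = -17.2 kcal

(i) reversed (PCl5(s) must end up as a reactant): +106.0 kcal
(ii) reversed and × 2 (PH3(g) must end up as a reactant; ×2 to match 2 PH3(g) in the target): (-2)·(+1.3) = -2.6 kcal
(iii) × 2 (×2 to match 2 HCl(g) in the target): (2)·(-22.1) = -44.2 kcal
(iv) as written (PCl3(l) already on the product side): -76.4 kcal
ΔH°rxn = (+106.0) + (-2.6) + (-44.2) + (-76.4) = -17.2 kcal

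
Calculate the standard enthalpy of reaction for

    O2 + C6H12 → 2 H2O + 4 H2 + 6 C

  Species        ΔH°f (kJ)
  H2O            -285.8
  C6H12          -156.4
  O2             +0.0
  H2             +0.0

Products: 2·(-285.8) + 4·(+0.0) + 6·(+0.0) = -571.6
Reactants: 1·(+0.0) + 1·(-156.4) = -156.4
ΔHrxn = (-571.6) − (-156.4) = -415.2 kJ

ΔHrxn = -415.2 kJ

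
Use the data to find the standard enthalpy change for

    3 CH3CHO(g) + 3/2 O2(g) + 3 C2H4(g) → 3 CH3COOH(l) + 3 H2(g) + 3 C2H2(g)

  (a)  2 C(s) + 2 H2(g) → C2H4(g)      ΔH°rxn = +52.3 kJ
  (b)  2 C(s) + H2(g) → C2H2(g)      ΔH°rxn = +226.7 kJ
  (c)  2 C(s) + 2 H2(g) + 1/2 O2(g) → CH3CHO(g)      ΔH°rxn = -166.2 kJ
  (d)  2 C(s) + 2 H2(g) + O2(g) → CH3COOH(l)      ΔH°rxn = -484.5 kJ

(a) reversed and × 3: (-3)·(+52.3) = -156.9 kJ
(b) × 3: (3)·(+226.7) = +680.1 kJ
(c) reversed and × 3: (-3)·(-166.2) = +498.6 kJ
(d) × 3: (3)·(-484.5) = -1453.5 kJ
ΔH°rxn = (-3)·(+52.3) + (3)·(+226.7) + (-3)·(-166.2) + (3)·(-484.5) = -431.7 kJ

ΔH°rxn = -431.7 kJ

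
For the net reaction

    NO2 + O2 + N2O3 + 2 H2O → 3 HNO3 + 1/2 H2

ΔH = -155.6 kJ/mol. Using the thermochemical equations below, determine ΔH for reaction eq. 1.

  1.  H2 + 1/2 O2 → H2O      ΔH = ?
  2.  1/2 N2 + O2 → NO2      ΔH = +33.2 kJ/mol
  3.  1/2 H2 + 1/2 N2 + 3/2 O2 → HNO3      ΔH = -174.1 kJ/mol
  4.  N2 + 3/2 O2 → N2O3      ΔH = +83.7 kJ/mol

ΔH = -241.8 kJ/mol

eq. 1 reversed and × 2: contributes −2·x
eq. 2 reversed: -33.2 kJ/mol
eq. 3 × 3: (3)·(-174.1) = -522.3 kJ/mol
eq. 4 reversed: -83.7 kJ/mol
-155.6 = (-33.2) + (-522.3) + (-83.7) − 2·x
x = (-155.6 − (-639.2)) / (-2) = -241.8 kJ/mol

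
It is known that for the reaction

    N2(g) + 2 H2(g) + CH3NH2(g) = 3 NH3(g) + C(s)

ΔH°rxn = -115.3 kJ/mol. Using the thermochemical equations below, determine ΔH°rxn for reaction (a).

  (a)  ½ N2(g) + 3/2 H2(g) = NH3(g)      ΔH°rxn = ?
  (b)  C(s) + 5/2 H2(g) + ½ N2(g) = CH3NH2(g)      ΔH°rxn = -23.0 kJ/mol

ΔH°rxn = -46.1 kJ/mol

(a) × 3 (×3 to match 3 NH3(g) in the target): contributes 3·x
(b) reversed (reverse to put CH3NH2(g) on the reactant side): +23.0 kJ/mol
-115.3 = (+23.0) + 3·x
x = (-115.3 − (+23.0)) / (3) = -46.1 kJ/mol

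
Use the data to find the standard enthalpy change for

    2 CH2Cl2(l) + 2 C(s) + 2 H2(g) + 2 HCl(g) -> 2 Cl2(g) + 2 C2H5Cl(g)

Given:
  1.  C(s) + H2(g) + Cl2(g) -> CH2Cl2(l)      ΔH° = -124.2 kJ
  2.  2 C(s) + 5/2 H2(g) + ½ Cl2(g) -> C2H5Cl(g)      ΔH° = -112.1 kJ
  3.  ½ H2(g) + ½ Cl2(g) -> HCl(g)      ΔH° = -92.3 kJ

eq. 1 reversed and × 2: (-2)·(-124.2) = +248.4 kJ
eq. 2 × 2: (2)·(-112.1) = -224.2 kJ
eq. 3 reversed and × 2: (-2)·(-92.3) = +184.6 kJ
Summing the manipulated equations, ΔH° = (+248.4) + (-224.2) + (+184.6) = 208.8 kJ

ΔH° = 208.8 kJ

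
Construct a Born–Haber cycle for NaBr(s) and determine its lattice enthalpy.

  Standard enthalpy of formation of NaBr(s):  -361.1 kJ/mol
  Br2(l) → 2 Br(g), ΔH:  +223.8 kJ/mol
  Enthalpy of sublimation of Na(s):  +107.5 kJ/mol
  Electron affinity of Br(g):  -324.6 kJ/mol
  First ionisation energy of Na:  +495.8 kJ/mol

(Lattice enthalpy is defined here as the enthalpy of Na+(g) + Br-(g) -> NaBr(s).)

U = -751.7 kJ/mol

ΔHf° = 1·ΔHsub + 1·(ΣIE) + 1/2·D(Br2) + 1·EA + U
-361.1 = 1·(+107.5) + 1·(+495.8) + 1/2·(+223.8) + 1·(-324.6) + U
U = -361.1 − (+390.6) = -751.7 kJ/mol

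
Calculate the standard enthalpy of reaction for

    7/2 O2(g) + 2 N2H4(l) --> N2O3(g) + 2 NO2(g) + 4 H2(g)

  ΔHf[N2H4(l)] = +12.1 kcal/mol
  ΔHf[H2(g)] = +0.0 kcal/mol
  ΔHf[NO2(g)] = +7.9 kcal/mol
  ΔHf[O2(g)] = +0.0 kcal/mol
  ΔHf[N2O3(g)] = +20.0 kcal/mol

ΔHrxn = 11.6 kcal/mol

Products: 1·(+20.0) + 2·(+7.9) + 4·(+0.0) = +35.8
Reactants: 7/2·(+0.0) + 2·(+12.1) = +24.2
ΔHrxn = (+35.8) − (+24.2) = 11.6 kcal/mol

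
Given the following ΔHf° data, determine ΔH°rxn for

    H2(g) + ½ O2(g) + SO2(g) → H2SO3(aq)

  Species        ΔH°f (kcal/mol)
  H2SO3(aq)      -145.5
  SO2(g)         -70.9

ΔH°rxn = -74.6 kcal/mol

Products: 1·(-145.5) = -145.5
Reactants: 1·(+0.0) + 1/2·(+0.0) + 1·(-70.9) = -70.9
ΔH°rxn = (-145.5) − (-70.9) = -74.6 kcal/mol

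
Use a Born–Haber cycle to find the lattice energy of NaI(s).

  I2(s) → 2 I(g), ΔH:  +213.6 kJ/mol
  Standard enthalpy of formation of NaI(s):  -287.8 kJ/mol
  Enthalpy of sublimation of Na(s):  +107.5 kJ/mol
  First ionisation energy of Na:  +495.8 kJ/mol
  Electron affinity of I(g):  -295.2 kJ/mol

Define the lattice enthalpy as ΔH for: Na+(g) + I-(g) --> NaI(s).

U = -702.7 kJ/mol

ΔHf° = 1·ΔHsub + 1·(ΣIE) + 1/2·D(I2) + 1·EA + U
-287.8 = 1·(+107.5) + 1·(+495.8) + 1/2·(+213.6) + 1·(-295.2) + U
U = -287.8 − (+414.9) = -702.7 kJ/mol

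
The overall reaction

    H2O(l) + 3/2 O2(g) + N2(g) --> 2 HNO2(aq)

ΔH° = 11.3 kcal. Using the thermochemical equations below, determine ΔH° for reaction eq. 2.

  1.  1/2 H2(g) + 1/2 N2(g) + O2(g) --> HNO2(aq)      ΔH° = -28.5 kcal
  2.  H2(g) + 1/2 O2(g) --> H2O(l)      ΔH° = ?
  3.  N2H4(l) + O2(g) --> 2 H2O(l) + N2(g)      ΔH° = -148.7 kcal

eq. 1 × 2: (2)·(-28.5) = -57.0 kcal
eq. 2 reversed: contributes −x
eq. 3: not needed.
+11.3 = (-57.0) − x
x = (+11.3 − (-57.0)) / (-1) = -68.3 kcal

ΔH° = -68.3 kcal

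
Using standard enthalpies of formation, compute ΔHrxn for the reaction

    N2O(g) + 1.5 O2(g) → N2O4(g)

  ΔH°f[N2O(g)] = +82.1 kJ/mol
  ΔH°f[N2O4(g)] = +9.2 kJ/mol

Products: 1·(+9.2) = +9.2
Reactants: 1·(+82.1) + 3/2·(+0.0) = +82.1
ΔHrxn = (+9.2) − (+82.1) = -72.9 kJ/mol

ΔHrxn = -72.9 kJ/mol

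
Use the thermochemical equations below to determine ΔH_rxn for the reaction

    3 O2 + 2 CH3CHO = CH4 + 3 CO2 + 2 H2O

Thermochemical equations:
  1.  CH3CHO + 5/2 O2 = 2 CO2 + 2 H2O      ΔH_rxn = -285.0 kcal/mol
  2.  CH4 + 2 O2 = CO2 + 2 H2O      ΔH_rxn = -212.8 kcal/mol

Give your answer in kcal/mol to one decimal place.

ΔH_rxn = -357.2 kcal/mol

eq. 1 × 2: (2)·(-285.0) = -570.0 kcal/mol
eq. 2 reversed: +212.8 kcal/mol
By Hess's law, ΔH_rxn = (-570.0) + (+212.8) = -357.2 kcal/mol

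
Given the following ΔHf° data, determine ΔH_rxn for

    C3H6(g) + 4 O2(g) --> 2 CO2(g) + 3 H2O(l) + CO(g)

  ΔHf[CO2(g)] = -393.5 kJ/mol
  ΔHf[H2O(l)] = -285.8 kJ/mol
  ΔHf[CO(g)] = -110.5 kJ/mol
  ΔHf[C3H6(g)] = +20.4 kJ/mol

ΔH_rxn = -1775.3 kJ/mol

Products: 2·(-393.5) + 3·(-285.8) + 1·(-110.5) = -1754.9
Reactants: 1·(+20.4) + 4·(+0.0) = +20.4
ΔH_rxn = (-1754.9) − (+20.4) = -1775.3 kJ/mol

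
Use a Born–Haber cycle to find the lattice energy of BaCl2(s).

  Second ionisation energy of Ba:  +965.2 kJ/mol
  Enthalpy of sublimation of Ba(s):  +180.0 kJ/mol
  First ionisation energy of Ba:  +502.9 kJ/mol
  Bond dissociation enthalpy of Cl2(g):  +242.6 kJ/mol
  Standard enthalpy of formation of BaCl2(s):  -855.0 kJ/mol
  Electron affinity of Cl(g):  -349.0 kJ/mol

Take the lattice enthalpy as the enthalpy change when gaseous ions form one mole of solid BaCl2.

ΔHf° = 1·ΔHsub + 1·(ΣIE) + 1·D(Cl2) + 2·EA + U
-855.0 = 1·(+180.0) + 1·(+1468.1) + 1·(+242.6) + 2·(-349.0) + U
U = -855.0 − (+1192.7) = -2047.7 kJ/mol

U = -2047.7 kJ/mol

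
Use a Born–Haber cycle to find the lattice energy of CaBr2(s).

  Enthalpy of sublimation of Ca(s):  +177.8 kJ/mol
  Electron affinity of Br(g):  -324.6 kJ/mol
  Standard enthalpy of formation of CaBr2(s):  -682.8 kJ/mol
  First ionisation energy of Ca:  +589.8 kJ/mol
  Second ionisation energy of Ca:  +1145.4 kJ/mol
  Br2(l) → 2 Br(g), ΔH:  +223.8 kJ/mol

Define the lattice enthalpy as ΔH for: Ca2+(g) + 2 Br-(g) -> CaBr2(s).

U = -2170.4 kJ/mol

ΔHf° = 1·ΔHsub + 1·(ΣIE) + 1·D(Br2) + 2·EA + U
-682.8 = 1·(+177.8) + 1·(+1735.2) + 1·(+223.8) + 2·(-324.6) + U
U = -682.8 − (+1487.6) = -2170.4 kJ/mol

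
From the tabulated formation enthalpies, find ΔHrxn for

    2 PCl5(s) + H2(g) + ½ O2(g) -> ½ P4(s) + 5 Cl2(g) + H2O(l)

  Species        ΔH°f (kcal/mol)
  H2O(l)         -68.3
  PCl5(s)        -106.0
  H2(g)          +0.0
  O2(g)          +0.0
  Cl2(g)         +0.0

ΔH°rxn = Σ nΔHf°(products) − Σ nΔHf°(reactants).
Products: 1/2·(+0.0) + 5·(+0.0) + 1·(-68.3) = -68.3
Reactants: 2·(-106.0) + 1·(+0.0) + 1/2·(+0.0) = -212.0
ΔHrxn = (-68.3) − (-212.0) = 143.7 kcal/mol

ΔHrxn = 143.7 kcal/mol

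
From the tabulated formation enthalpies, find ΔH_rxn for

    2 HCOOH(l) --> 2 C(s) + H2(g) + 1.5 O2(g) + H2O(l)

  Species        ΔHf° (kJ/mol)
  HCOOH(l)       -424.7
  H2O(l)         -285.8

ΔH_rxn = 563.6 kJ/mol

Products: 2·(+0.0) + 1·(+0.0) + 3/2·(+0.0) + 1·(-285.8) = -285.8
Reactants: 2·(-424.7) = -849.4
ΔH_rxn = (-285.8) − (-849.4) = 563.6 kJ/mol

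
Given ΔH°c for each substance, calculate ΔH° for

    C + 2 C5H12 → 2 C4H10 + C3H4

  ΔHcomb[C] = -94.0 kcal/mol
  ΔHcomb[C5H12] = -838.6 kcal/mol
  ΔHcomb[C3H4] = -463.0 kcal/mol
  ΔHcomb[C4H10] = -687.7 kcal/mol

ΔH° = 67.2 kcal/mol

Using ΔH = Σ nΔHc°(reactants) − Σ nΔHc°(products):
= [1·(-94.0) + 2·(-838.6)] − [2·(-687.7) + 1·(-463.0)]
= 67.2 kcal/mol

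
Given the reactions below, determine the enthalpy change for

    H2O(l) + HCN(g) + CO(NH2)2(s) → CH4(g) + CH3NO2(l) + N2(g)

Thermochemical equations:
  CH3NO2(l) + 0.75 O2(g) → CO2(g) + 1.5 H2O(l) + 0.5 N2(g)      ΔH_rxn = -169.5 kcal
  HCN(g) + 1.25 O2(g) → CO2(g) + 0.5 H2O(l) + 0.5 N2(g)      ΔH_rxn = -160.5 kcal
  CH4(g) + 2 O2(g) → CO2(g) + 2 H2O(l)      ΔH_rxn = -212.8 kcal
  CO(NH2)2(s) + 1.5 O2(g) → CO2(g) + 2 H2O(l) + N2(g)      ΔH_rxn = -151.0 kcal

equation 1 reversed (reverse to put CH3NO2(l) on the product side): +169.5 kcal
equation 2 as written (HCN(g) already on the reactant side): -160.5 kcal
equation 3 reversed (reverse to put CH4(g) on the product side): +212.8 kcal
equation 4 as written (CO(NH2)2(s) already on the reactant side): -151.0 kcal
By Hess's law, ΔH_rxn = (+169.5) + (-160.5) + (+212.8) + (-151.0) = 70.8 kcal

ΔH_rxn = 70.8 kcal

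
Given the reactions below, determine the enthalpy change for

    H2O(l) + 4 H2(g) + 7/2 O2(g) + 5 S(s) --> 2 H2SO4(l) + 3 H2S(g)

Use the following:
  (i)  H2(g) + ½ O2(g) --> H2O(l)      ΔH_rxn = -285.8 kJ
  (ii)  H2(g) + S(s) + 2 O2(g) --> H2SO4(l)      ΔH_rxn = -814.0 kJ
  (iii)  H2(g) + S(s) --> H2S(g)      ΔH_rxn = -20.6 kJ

(i) reversed (H2O(l) must end up as a reactant): +285.8 kJ
(ii) × 2 (×2 to match 2 H2SO4(l) in the target): (2)·(-814.0) = -1628.0 kJ
(iii) × 3 (scale by 3 for the 3 H2S(g)): (3)·(-20.6) = -61.8 kJ
Summing the manipulated equations, ΔH_rxn = (+285.8) + (-1628.0) + (-61.8) = -1404.0 kJ

ΔH_rxn = -1404.0 kJ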